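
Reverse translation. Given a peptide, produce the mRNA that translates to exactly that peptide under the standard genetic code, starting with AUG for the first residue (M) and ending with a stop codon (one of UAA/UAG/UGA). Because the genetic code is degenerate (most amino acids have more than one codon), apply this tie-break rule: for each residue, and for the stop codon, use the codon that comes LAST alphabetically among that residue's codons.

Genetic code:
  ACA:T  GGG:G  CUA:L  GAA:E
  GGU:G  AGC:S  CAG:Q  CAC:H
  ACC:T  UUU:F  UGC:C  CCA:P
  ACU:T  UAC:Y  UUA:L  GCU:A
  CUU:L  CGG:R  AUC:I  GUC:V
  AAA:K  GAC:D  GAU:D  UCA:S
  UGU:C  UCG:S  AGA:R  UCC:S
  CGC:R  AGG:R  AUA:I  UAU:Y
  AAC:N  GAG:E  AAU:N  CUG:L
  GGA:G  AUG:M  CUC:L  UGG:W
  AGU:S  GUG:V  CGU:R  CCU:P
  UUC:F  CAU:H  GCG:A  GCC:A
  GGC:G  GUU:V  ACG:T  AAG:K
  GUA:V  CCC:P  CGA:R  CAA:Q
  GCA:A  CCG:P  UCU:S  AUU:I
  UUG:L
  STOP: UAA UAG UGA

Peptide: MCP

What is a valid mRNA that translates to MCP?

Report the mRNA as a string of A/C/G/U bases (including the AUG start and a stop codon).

residue 1: M -> AUG (start codon)
residue 2: C codons sorted = UGC,UGU -> pick last = UGU
residue 3: P codons sorted = CCA,CCC,CCG,CCU -> pick last = CCU
terminator: stop codons sorted = UAA,UAG,UGA -> pick last = UGA

Answer: mRNA: AUGUGUCCUUGA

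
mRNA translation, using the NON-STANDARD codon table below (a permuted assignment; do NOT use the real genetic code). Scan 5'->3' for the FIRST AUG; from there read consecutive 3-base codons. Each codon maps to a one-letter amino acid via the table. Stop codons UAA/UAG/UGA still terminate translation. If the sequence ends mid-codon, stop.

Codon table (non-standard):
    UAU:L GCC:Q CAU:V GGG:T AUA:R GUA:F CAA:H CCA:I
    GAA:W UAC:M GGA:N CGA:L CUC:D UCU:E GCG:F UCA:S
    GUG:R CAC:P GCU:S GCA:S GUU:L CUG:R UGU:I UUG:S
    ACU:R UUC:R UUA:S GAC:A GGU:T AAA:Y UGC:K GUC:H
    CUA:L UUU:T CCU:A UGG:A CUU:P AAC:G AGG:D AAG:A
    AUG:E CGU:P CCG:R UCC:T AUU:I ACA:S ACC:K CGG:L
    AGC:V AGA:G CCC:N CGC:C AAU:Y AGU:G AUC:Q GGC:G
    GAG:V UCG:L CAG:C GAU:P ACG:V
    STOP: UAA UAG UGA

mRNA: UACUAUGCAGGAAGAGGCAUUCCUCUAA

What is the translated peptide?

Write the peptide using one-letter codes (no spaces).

start AUG at pos 4
pos 4: AUG -> E; peptide=E
pos 7: CAG -> C; peptide=EC
pos 10: GAA -> W; peptide=ECW
pos 13: GAG -> V; peptide=ECWV
pos 16: GCA -> S; peptide=ECWVS
pos 19: UUC -> R; peptide=ECWVSR
pos 22: CUC -> D; peptide=ECWVSRD
pos 25: UAA -> STOP

Answer: ECWVSRD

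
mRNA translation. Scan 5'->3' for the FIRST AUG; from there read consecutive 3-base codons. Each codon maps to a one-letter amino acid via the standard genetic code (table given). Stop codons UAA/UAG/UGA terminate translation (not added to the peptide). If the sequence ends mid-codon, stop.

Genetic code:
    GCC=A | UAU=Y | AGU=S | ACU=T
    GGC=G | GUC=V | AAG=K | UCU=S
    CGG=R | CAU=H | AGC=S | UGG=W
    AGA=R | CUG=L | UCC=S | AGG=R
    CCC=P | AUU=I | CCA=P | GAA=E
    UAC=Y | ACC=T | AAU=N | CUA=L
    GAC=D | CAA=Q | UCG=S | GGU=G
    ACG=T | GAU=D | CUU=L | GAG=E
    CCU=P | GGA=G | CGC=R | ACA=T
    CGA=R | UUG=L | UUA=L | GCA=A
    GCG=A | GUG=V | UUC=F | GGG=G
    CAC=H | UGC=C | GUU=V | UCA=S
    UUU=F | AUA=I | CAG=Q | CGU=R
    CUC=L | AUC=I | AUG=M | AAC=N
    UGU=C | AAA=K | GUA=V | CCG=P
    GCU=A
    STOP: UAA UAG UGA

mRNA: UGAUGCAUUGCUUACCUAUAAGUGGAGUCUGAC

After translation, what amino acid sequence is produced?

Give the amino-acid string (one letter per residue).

start AUG at pos 2
pos 2: AUG -> M; peptide=M
pos 5: CAU -> H; peptide=MH
pos 8: UGC -> C; peptide=MHC
pos 11: UUA -> L; peptide=MHCL
pos 14: CCU -> P; peptide=MHCLP
pos 17: AUA -> I; peptide=MHCLPI
pos 20: AGU -> S; peptide=MHCLPIS
pos 23: GGA -> G; peptide=MHCLPISG
pos 26: GUC -> V; peptide=MHCLPISGV
pos 29: UGA -> STOP

Answer: MHCLPISGV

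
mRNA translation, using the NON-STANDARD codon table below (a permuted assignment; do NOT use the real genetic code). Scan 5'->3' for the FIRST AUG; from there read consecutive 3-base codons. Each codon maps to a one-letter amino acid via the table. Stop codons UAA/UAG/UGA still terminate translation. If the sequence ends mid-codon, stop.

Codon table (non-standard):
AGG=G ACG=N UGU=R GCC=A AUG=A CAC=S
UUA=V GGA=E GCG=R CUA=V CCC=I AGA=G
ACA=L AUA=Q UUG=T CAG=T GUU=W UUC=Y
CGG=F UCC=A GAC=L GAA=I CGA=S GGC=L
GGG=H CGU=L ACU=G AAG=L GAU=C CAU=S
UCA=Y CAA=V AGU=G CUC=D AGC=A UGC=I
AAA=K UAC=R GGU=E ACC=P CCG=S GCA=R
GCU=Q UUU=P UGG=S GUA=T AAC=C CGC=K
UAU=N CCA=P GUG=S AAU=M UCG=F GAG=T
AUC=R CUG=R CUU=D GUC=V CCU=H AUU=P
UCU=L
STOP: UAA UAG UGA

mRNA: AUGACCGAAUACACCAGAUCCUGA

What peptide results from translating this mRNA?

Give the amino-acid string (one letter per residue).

start AUG at pos 0
pos 0: AUG -> A; peptide=A
pos 3: ACC -> P; peptide=AP
pos 6: GAA -> I; peptide=API
pos 9: UAC -> R; peptide=APIR
pos 12: ACC -> P; peptide=APIRP
pos 15: AGA -> G; peptide=APIRPG
pos 18: UCC -> A; peptide=APIRPGA
pos 21: UGA -> STOP

Answer: APIRPGA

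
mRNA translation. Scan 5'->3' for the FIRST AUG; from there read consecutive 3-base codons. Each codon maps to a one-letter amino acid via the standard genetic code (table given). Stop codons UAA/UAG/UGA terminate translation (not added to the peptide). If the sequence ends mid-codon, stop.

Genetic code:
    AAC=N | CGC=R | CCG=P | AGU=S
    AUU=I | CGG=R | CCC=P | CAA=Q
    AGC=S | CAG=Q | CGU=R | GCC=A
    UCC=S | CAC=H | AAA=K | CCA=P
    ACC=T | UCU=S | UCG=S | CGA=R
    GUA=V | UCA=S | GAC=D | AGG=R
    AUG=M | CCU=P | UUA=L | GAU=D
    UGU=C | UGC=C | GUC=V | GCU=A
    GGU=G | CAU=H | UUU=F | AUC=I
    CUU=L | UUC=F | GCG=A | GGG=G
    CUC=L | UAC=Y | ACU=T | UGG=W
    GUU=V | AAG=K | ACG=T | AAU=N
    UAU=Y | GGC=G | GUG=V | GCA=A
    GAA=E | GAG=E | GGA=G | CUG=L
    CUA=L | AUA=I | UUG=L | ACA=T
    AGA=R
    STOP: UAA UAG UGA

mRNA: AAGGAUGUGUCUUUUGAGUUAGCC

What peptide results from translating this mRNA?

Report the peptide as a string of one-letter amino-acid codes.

Answer: MCLLS

Derivation:
start AUG at pos 4
pos 4: AUG -> M; peptide=M
pos 7: UGU -> C; peptide=MC
pos 10: CUU -> L; peptide=MCL
pos 13: UUG -> L; peptide=MCLL
pos 16: AGU -> S; peptide=MCLLS
pos 19: UAG -> STOP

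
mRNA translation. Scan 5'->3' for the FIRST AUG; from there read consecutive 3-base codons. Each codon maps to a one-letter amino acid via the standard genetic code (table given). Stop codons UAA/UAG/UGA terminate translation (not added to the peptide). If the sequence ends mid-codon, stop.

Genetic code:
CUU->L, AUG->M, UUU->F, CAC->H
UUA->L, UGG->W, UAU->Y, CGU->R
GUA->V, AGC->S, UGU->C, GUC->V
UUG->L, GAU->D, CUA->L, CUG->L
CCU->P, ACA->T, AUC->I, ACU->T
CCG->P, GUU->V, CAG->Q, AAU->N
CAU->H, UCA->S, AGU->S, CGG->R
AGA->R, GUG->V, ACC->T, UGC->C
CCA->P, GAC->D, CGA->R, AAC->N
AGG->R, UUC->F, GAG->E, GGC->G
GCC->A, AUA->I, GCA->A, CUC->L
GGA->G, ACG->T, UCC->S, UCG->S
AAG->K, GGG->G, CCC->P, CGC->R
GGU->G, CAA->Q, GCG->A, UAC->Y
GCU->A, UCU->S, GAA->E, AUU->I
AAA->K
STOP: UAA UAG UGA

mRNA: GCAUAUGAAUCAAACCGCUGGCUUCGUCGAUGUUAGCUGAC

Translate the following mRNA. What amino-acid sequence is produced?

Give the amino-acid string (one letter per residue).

start AUG at pos 4
pos 4: AUG -> M; peptide=M
pos 7: AAU -> N; peptide=MN
pos 10: CAA -> Q; peptide=MNQ
pos 13: ACC -> T; peptide=MNQT
pos 16: GCU -> A; peptide=MNQTA
pos 19: GGC -> G; peptide=MNQTAG
pos 22: UUC -> F; peptide=MNQTAGF
pos 25: GUC -> V; peptide=MNQTAGFV
pos 28: GAU -> D; peptide=MNQTAGFVD
pos 31: GUU -> V; peptide=MNQTAGFVDV
pos 34: AGC -> S; peptide=MNQTAGFVDVS
pos 37: UGA -> STOP

Answer: MNQTAGFVDVS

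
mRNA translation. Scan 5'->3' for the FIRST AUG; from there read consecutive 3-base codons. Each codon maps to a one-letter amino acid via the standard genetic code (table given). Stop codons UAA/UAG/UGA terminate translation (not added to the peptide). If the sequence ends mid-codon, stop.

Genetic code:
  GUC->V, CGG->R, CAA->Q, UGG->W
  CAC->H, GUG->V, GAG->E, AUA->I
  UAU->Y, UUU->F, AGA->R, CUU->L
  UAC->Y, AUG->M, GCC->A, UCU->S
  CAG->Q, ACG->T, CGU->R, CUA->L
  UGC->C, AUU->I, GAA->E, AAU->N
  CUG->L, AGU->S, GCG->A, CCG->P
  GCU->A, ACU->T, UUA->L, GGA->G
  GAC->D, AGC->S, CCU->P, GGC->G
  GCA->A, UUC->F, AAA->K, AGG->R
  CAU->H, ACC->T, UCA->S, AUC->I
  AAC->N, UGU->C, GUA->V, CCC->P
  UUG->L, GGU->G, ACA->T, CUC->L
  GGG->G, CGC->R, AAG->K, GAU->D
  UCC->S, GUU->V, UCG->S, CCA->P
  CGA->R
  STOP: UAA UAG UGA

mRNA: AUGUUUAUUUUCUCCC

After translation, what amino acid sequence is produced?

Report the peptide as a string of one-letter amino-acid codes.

start AUG at pos 0
pos 0: AUG -> M; peptide=M
pos 3: UUU -> F; peptide=MF
pos 6: AUU -> I; peptide=MFI
pos 9: UUC -> F; peptide=MFIF
pos 12: UCC -> S; peptide=MFIFS
pos 15: only 1 nt remain (<3), stop (end of mRNA)

Answer: MFIFS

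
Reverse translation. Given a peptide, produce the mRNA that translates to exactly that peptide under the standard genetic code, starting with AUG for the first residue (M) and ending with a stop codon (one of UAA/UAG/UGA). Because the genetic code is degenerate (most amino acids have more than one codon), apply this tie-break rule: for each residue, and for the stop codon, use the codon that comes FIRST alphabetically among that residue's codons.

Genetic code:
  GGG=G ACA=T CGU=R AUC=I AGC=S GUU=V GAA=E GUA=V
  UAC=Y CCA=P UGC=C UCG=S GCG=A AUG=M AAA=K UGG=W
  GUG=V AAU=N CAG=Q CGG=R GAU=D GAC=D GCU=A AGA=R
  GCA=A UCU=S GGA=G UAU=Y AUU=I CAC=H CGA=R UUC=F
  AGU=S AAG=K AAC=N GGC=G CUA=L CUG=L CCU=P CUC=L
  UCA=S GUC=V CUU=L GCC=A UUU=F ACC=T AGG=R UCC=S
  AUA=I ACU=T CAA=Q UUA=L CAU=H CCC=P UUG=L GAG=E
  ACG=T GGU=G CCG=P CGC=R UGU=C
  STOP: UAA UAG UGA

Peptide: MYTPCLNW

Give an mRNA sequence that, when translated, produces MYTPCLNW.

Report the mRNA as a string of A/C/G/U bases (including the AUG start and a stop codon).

residue 1: M -> AUG (start codon)
residue 2: Y codons sorted = UAC,UAU -> pick first = UAC
residue 3: T codons sorted = ACA,ACC,ACG,ACU -> pick first = ACA
residue 4: P codons sorted = CCA,CCC,CCG,CCU -> pick first = CCA
residue 5: C codons sorted = UGC,UGU -> pick first = UGC
residue 6: L codons sorted = CUA,CUC,CUG,CUU,UUA,UUG -> pick first = CUA
residue 7: N codons sorted = AAC,AAU -> pick first = AAC
residue 8: W -> UGG (only codon)
terminator: stop codons sorted = UAA,UAG,UGA -> pick first = UAA

Answer: mRNA: AUGUACACACCAUGCCUAAACUGGUAA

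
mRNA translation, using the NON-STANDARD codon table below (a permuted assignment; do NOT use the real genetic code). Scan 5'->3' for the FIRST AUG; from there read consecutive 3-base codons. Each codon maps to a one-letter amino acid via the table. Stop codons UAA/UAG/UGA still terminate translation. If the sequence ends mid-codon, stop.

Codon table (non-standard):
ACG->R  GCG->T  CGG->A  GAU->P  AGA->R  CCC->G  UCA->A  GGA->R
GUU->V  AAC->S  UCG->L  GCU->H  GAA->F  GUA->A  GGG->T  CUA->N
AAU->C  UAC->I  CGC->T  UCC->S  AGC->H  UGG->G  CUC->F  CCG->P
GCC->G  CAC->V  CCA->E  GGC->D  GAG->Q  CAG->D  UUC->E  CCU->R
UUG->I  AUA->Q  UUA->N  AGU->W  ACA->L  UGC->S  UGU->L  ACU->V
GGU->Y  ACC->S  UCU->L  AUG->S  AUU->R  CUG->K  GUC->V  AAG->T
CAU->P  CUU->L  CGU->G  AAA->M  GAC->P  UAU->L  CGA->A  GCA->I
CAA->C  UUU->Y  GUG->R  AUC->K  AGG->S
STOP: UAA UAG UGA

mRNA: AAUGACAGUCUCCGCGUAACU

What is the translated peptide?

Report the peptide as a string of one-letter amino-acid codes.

Answer: SLVST

Derivation:
start AUG at pos 1
pos 1: AUG -> S; peptide=S
pos 4: ACA -> L; peptide=SL
pos 7: GUC -> V; peptide=SLV
pos 10: UCC -> S; peptide=SLVS
pos 13: GCG -> T; peptide=SLVST
pos 16: UAA -> STOP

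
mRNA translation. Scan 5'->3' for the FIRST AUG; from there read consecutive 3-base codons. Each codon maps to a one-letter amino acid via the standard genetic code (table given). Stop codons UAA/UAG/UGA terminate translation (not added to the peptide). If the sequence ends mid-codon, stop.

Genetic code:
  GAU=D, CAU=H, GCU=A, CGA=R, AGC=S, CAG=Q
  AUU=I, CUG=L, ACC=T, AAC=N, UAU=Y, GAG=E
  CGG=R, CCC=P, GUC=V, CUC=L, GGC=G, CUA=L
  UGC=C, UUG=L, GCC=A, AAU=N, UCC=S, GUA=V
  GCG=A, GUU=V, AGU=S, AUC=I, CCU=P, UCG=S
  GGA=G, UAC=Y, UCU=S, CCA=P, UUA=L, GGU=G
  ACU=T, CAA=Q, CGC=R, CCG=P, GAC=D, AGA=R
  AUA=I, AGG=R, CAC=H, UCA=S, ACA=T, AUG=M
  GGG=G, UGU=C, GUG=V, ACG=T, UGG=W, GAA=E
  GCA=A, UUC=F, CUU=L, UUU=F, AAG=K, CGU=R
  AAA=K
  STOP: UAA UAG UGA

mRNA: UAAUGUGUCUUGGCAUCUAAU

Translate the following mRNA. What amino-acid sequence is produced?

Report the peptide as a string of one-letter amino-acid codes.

start AUG at pos 2
pos 2: AUG -> M; peptide=M
pos 5: UGU -> C; peptide=MC
pos 8: CUU -> L; peptide=MCL
pos 11: GGC -> G; peptide=MCLG
pos 14: AUC -> I; peptide=MCLGI
pos 17: UAA -> STOP

Answer: MCLGI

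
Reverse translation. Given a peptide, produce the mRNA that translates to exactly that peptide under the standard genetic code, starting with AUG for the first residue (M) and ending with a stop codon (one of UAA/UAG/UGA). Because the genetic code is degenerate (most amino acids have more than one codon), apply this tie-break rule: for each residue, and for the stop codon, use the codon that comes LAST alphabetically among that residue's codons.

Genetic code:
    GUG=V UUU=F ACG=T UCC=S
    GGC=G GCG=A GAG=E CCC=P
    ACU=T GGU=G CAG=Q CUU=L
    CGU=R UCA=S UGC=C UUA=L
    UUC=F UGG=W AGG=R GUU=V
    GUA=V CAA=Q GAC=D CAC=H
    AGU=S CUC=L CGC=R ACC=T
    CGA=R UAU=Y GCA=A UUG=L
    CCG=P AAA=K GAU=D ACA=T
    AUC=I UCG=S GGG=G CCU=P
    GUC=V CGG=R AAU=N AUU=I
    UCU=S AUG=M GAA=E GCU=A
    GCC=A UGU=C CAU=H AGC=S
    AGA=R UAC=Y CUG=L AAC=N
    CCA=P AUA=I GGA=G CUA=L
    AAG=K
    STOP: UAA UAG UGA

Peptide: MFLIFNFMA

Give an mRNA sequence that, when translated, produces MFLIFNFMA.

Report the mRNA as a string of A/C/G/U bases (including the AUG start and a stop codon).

Answer: mRNA: AUGUUUUUGAUUUUUAAUUUUAUGGCUUGA

Derivation:
residue 1: M -> AUG (start codon)
residue 2: F codons sorted = UUC,UUU -> pick last = UUU
residue 3: L codons sorted = CUA,CUC,CUG,CUU,UUA,UUG -> pick last = UUG
residue 4: I codons sorted = AUA,AUC,AUU -> pick last = AUU
residue 5: F codons sorted = UUC,UUU -> pick last = UUU
residue 6: N codons sorted = AAC,AAU -> pick last = AAU
residue 7: F codons sorted = UUC,UUU -> pick last = UUU
residue 8: M -> AUG (only codon)
residue 9: A codons sorted = GCA,GCC,GCG,GCU -> pick last = GCU
terminator: stop codons sorted = UAA,UAG,UGA -> pick last = UGA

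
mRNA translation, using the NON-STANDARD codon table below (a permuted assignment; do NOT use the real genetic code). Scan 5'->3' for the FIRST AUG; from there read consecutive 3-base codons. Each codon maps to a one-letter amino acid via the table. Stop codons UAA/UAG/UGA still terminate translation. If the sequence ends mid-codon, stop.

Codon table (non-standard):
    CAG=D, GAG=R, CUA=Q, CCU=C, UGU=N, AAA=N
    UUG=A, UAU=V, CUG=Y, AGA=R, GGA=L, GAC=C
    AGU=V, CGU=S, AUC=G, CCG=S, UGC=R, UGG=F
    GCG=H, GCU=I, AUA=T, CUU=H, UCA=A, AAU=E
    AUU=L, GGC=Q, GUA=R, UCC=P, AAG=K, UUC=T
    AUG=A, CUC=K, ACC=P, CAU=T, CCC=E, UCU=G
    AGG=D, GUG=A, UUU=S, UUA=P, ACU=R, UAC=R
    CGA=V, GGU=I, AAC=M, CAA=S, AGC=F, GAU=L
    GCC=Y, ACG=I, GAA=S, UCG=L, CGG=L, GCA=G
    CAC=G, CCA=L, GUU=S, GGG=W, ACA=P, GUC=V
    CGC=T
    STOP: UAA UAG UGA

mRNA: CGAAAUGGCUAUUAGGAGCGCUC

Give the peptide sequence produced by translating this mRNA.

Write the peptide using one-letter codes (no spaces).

Answer: AILDFI

Derivation:
start AUG at pos 4
pos 4: AUG -> A; peptide=A
pos 7: GCU -> I; peptide=AI
pos 10: AUU -> L; peptide=AIL
pos 13: AGG -> D; peptide=AILD
pos 16: AGC -> F; peptide=AILDF
pos 19: GCU -> I; peptide=AILDFI
pos 22: only 1 nt remain (<3), stop (end of mRNA)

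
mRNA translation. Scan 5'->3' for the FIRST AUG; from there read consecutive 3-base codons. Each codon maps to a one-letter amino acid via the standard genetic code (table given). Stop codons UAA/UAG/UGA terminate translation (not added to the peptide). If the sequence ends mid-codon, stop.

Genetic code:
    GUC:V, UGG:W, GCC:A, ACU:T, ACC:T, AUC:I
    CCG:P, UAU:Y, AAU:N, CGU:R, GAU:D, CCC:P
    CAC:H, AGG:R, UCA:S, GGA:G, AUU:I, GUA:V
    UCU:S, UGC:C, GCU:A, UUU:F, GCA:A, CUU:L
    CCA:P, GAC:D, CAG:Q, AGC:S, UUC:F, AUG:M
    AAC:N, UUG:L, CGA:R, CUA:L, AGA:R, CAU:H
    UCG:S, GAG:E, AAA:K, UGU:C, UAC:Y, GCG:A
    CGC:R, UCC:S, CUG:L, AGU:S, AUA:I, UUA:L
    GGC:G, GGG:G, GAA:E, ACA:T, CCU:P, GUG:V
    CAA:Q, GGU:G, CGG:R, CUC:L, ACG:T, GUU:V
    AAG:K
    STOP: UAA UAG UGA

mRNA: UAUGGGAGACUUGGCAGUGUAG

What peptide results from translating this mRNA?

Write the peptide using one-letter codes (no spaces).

start AUG at pos 1
pos 1: AUG -> M; peptide=M
pos 4: GGA -> G; peptide=MG
pos 7: GAC -> D; peptide=MGD
pos 10: UUG -> L; peptide=MGDL
pos 13: GCA -> A; peptide=MGDLA
pos 16: GUG -> V; peptide=MGDLAV
pos 19: UAG -> STOP

Answer: MGDLAV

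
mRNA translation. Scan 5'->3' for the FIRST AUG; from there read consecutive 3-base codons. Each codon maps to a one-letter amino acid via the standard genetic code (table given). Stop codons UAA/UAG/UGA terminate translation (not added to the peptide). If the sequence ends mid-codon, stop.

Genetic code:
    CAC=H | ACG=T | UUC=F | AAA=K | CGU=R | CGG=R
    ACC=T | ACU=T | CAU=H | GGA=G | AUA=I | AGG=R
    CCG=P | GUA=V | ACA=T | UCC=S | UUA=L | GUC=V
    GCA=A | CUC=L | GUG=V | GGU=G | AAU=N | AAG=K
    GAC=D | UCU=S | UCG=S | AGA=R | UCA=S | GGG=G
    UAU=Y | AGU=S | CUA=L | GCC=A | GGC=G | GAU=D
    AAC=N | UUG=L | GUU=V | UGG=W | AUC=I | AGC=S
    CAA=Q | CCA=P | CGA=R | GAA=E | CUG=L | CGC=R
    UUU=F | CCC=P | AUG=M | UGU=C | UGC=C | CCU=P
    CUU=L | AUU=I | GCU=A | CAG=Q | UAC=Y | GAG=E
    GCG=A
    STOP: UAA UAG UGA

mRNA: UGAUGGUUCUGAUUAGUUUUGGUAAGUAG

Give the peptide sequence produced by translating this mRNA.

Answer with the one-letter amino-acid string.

start AUG at pos 2
pos 2: AUG -> M; peptide=M
pos 5: GUU -> V; peptide=MV
pos 8: CUG -> L; peptide=MVL
pos 11: AUU -> I; peptide=MVLI
pos 14: AGU -> S; peptide=MVLIS
pos 17: UUU -> F; peptide=MVLISF
pos 20: GGU -> G; peptide=MVLISFG
pos 23: AAG -> K; peptide=MVLISFGK
pos 26: UAG -> STOP

Answer: MVLISFGK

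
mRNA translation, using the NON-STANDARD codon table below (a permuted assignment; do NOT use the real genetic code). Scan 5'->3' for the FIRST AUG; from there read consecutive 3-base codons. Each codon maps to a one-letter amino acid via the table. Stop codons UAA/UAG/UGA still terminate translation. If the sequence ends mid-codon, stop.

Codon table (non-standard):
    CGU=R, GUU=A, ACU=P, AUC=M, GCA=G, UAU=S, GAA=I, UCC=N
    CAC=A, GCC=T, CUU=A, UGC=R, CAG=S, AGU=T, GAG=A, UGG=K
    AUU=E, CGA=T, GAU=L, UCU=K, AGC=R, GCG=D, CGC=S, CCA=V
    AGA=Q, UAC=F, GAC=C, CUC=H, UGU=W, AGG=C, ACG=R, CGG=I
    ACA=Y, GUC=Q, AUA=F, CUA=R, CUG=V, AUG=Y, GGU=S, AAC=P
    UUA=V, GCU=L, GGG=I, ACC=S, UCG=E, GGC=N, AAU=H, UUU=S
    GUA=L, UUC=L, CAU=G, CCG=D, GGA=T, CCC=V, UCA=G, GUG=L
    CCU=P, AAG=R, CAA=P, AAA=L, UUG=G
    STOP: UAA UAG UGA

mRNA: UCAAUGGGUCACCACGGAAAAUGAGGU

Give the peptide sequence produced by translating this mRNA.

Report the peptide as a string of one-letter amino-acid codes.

Answer: YSAATL

Derivation:
start AUG at pos 3
pos 3: AUG -> Y; peptide=Y
pos 6: GGU -> S; peptide=YS
pos 9: CAC -> A; peptide=YSA
pos 12: CAC -> A; peptide=YSAA
pos 15: GGA -> T; peptide=YSAAT
pos 18: AAA -> L; peptide=YSAATL
pos 21: UGA -> STOP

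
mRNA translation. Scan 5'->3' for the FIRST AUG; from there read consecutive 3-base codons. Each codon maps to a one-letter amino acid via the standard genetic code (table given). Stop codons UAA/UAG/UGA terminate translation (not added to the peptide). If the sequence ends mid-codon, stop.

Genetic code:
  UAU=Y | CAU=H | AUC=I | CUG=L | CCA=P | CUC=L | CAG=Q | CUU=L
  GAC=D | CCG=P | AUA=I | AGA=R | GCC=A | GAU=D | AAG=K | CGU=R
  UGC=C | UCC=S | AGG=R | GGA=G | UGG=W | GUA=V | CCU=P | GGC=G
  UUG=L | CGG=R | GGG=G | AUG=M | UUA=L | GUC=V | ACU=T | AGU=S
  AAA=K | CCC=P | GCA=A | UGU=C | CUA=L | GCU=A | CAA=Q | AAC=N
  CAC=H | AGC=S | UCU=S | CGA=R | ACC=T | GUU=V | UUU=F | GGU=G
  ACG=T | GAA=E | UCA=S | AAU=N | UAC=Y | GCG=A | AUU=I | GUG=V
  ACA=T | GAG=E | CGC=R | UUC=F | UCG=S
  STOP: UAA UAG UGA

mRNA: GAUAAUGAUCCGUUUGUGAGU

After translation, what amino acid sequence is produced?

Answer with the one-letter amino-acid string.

start AUG at pos 4
pos 4: AUG -> M; peptide=M
pos 7: AUC -> I; peptide=MI
pos 10: CGU -> R; peptide=MIR
pos 13: UUG -> L; peptide=MIRL
pos 16: UGA -> STOP

Answer: MIRL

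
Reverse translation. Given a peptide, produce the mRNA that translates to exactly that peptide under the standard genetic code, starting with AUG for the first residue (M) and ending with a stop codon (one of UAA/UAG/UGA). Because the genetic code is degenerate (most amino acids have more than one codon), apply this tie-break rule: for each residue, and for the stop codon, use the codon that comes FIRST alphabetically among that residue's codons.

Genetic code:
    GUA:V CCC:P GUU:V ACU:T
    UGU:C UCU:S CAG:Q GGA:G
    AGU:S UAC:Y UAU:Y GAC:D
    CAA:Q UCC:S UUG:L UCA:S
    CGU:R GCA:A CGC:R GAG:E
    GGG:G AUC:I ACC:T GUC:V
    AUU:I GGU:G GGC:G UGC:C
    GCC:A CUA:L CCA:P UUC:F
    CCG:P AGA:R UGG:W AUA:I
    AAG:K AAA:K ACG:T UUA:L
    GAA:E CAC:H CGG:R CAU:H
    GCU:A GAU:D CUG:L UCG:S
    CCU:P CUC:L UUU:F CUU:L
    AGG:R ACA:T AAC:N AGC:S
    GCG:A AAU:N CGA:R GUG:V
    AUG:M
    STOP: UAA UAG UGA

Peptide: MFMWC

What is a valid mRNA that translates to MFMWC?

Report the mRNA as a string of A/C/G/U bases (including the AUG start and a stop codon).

residue 1: M -> AUG (start codon)
residue 2: F codons sorted = UUC,UUU -> pick first = UUC
residue 3: M -> AUG (only codon)
residue 4: W -> UGG (only codon)
residue 5: C codons sorted = UGC,UGU -> pick first = UGC
terminator: stop codons sorted = UAA,UAG,UGA -> pick first = UAA

Answer: mRNA: AUGUUCAUGUGGUGCUAA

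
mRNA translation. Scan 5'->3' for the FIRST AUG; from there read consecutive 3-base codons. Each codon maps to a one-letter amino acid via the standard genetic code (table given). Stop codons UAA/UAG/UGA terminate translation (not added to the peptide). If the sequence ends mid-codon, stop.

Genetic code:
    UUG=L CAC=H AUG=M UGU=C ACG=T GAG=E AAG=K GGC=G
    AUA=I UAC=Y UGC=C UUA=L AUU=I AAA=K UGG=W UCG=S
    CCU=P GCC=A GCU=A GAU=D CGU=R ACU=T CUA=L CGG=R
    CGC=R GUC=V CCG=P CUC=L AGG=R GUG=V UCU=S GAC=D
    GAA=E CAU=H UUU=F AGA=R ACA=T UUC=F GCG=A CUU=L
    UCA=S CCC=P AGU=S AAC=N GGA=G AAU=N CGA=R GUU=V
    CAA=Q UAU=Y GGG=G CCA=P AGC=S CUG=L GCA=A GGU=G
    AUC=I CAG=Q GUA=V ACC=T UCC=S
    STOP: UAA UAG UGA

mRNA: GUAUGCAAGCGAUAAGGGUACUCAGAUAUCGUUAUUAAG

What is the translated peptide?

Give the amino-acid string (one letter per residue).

start AUG at pos 2
pos 2: AUG -> M; peptide=M
pos 5: CAA -> Q; peptide=MQ
pos 8: GCG -> A; peptide=MQA
pos 11: AUA -> I; peptide=MQAI
pos 14: AGG -> R; peptide=MQAIR
pos 17: GUA -> V; peptide=MQAIRV
pos 20: CUC -> L; peptide=MQAIRVL
pos 23: AGA -> R; peptide=MQAIRVLR
pos 26: UAU -> Y; peptide=MQAIRVLRY
pos 29: CGU -> R; peptide=MQAIRVLRYR
pos 32: UAU -> Y; peptide=MQAIRVLRYRY
pos 35: UAA -> STOP

Answer: MQAIRVLRYRY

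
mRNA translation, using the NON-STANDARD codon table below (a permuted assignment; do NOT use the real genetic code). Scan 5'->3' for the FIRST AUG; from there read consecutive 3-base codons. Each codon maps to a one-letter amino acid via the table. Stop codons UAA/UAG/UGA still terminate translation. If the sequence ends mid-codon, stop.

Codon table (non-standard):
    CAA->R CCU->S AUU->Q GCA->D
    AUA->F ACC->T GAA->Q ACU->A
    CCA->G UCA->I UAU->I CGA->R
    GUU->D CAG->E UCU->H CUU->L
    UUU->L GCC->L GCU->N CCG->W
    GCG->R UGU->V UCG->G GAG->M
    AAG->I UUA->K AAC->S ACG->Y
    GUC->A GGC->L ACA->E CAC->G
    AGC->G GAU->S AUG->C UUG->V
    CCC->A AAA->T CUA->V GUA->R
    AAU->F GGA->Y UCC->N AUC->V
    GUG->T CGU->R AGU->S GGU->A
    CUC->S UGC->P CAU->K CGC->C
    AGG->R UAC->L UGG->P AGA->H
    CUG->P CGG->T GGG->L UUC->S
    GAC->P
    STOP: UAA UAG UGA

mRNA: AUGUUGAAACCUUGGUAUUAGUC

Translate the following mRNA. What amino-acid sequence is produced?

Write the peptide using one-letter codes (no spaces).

Answer: CVTSPI

Derivation:
start AUG at pos 0
pos 0: AUG -> C; peptide=C
pos 3: UUG -> V; peptide=CV
pos 6: AAA -> T; peptide=CVT
pos 9: CCU -> S; peptide=CVTS
pos 12: UGG -> P; peptide=CVTSP
pos 15: UAU -> I; peptide=CVTSPI
pos 18: UAG -> STOP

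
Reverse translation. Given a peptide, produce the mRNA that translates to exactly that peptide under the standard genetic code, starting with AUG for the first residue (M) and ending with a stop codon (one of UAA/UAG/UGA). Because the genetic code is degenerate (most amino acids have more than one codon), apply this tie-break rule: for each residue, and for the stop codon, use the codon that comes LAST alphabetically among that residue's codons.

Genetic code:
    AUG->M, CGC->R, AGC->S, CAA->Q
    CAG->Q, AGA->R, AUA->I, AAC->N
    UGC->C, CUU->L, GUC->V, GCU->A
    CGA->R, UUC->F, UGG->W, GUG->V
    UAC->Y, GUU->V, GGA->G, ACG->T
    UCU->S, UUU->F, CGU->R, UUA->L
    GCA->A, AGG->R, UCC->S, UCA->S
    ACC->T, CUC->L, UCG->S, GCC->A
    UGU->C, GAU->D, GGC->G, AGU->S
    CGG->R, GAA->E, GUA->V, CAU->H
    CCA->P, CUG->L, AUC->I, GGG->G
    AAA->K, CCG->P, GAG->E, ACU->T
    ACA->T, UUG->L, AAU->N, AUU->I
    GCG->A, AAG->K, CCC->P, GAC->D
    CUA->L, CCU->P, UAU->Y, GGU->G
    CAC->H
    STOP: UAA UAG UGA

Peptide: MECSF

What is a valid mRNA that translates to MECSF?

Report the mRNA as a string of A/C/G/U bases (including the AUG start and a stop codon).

Answer: mRNA: AUGGAGUGUUCUUUUUGA

Derivation:
residue 1: M -> AUG (start codon)
residue 2: E codons sorted = GAA,GAG -> pick last = GAG
residue 3: C codons sorted = UGC,UGU -> pick last = UGU
residue 4: S codons sorted = AGC,AGU,UCA,UCC,UCG,UCU -> pick last = UCU
residue 5: F codons sorted = UUC,UUU -> pick last = UUU
terminator: stop codons sorted = UAA,UAG,UGA -> pick last = UGA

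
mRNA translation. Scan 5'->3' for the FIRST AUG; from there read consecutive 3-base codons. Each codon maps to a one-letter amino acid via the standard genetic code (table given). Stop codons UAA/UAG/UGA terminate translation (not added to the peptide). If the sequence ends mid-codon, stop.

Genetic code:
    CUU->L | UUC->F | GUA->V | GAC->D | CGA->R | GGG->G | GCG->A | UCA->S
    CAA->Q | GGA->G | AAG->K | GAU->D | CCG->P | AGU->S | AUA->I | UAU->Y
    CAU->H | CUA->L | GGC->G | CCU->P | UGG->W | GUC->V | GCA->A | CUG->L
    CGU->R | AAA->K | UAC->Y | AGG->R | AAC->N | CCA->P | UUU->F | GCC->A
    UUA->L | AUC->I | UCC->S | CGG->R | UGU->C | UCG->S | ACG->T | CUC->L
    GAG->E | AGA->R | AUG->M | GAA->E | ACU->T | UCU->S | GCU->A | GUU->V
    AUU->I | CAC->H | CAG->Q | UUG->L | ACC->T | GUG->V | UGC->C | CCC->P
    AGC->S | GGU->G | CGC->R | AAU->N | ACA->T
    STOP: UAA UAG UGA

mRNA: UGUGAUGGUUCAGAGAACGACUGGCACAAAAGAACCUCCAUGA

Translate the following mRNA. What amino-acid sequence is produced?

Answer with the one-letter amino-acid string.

Answer: MVQRTTGTKEPP

Derivation:
start AUG at pos 4
pos 4: AUG -> M; peptide=M
pos 7: GUU -> V; peptide=MV
pos 10: CAG -> Q; peptide=MVQ
pos 13: AGA -> R; peptide=MVQR
pos 16: ACG -> T; peptide=MVQRT
pos 19: ACU -> T; peptide=MVQRTT
pos 22: GGC -> G; peptide=MVQRTTG
pos 25: ACA -> T; peptide=MVQRTTGT
pos 28: AAA -> K; peptide=MVQRTTGTK
pos 31: GAA -> E; peptide=MVQRTTGTKE
pos 34: CCU -> P; peptide=MVQRTTGTKEP
pos 37: CCA -> P; peptide=MVQRTTGTKEPP
pos 40: UGA -> STOP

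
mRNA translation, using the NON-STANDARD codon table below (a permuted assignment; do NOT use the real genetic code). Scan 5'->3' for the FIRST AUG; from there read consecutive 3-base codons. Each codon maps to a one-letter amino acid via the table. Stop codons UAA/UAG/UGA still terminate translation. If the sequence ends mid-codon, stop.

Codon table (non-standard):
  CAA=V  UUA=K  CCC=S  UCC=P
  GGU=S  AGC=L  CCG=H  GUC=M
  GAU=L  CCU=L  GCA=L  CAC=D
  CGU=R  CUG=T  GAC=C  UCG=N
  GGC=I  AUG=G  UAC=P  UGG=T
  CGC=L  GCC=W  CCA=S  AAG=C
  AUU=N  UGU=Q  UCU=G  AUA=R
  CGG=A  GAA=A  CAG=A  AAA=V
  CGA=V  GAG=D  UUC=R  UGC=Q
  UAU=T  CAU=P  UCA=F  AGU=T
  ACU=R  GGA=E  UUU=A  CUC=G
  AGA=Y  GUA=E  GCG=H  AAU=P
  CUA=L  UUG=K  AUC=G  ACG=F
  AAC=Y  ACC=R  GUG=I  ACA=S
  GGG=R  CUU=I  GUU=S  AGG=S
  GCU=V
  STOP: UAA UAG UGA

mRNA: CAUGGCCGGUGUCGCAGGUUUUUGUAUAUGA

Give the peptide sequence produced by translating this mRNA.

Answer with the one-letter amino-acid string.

Answer: GWSMLSAQR

Derivation:
start AUG at pos 1
pos 1: AUG -> G; peptide=G
pos 4: GCC -> W; peptide=GW
pos 7: GGU -> S; peptide=GWS
pos 10: GUC -> M; peptide=GWSM
pos 13: GCA -> L; peptide=GWSML
pos 16: GGU -> S; peptide=GWSMLS
pos 19: UUU -> A; peptide=GWSMLSA
pos 22: UGU -> Q; peptide=GWSMLSAQ
pos 25: AUA -> R; peptide=GWSMLSAQR
pos 28: UGA -> STOP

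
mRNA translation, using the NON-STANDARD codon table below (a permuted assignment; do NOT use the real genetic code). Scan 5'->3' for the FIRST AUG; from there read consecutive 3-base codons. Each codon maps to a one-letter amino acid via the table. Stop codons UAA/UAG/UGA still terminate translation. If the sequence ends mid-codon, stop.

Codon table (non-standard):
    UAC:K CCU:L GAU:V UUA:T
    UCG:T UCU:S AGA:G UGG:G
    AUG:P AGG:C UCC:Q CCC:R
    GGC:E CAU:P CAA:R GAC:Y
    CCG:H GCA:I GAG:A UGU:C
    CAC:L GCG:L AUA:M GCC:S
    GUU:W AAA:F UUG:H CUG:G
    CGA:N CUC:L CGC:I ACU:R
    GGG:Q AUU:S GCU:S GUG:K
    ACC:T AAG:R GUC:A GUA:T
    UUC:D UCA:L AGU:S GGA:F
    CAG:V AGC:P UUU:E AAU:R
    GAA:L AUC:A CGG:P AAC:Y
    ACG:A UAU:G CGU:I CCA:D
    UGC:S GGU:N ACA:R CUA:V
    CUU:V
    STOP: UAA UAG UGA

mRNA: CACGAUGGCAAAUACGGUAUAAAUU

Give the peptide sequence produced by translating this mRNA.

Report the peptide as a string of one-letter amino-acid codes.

Answer: PIRAT

Derivation:
start AUG at pos 4
pos 4: AUG -> P; peptide=P
pos 7: GCA -> I; peptide=PI
pos 10: AAU -> R; peptide=PIR
pos 13: ACG -> A; peptide=PIRA
pos 16: GUA -> T; peptide=PIRAT
pos 19: UAA -> STOP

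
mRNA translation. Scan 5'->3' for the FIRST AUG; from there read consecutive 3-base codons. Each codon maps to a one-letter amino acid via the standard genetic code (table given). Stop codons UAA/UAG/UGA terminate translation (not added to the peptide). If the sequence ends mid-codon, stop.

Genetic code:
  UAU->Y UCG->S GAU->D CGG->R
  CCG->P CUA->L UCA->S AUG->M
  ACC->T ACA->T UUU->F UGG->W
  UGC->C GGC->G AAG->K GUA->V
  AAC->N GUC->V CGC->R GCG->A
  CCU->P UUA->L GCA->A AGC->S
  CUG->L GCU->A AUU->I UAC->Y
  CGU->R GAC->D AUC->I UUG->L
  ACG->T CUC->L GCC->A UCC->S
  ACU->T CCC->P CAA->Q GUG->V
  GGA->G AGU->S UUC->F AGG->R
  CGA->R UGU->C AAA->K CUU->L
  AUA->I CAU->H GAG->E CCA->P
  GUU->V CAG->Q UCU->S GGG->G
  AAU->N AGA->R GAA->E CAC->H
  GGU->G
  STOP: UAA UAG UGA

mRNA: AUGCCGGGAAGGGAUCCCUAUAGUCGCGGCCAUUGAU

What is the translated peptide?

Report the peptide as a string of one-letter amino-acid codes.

start AUG at pos 0
pos 0: AUG -> M; peptide=M
pos 3: CCG -> P; peptide=MP
pos 6: GGA -> G; peptide=MPG
pos 9: AGG -> R; peptide=MPGR
pos 12: GAU -> D; peptide=MPGRD
pos 15: CCC -> P; peptide=MPGRDP
pos 18: UAU -> Y; peptide=MPGRDPY
pos 21: AGU -> S; peptide=MPGRDPYS
pos 24: CGC -> R; peptide=MPGRDPYSR
pos 27: GGC -> G; peptide=MPGRDPYSRG
pos 30: CAU -> H; peptide=MPGRDPYSRGH
pos 33: UGA -> STOP

Answer: MPGRDPYSRGH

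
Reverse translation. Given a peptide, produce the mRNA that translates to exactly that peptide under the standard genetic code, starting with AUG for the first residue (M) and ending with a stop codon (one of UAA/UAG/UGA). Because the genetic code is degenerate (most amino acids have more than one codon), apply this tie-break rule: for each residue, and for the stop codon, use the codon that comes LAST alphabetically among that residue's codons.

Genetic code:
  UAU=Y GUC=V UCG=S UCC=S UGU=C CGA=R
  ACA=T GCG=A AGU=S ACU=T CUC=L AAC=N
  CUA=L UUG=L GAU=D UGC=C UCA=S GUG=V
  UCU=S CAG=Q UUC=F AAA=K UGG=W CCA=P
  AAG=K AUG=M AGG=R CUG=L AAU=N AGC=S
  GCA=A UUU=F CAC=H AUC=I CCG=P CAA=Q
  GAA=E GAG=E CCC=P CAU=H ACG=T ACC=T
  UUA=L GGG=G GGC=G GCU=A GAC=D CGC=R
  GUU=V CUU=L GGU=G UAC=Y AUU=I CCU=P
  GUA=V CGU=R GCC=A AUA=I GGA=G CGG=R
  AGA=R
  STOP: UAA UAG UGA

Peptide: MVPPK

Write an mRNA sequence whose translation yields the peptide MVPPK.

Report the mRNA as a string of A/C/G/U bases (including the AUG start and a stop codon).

residue 1: M -> AUG (start codon)
residue 2: V codons sorted = GUA,GUC,GUG,GUU -> pick last = GUU
residue 3: P codons sorted = CCA,CCC,CCG,CCU -> pick last = CCU
residue 4: P codons sorted = CCA,CCC,CCG,CCU -> pick last = CCU
residue 5: K codons sorted = AAA,AAG -> pick last = AAG
terminator: stop codons sorted = UAA,UAG,UGA -> pick last = UGA

Answer: mRNA: AUGGUUCCUCCUAAGUGA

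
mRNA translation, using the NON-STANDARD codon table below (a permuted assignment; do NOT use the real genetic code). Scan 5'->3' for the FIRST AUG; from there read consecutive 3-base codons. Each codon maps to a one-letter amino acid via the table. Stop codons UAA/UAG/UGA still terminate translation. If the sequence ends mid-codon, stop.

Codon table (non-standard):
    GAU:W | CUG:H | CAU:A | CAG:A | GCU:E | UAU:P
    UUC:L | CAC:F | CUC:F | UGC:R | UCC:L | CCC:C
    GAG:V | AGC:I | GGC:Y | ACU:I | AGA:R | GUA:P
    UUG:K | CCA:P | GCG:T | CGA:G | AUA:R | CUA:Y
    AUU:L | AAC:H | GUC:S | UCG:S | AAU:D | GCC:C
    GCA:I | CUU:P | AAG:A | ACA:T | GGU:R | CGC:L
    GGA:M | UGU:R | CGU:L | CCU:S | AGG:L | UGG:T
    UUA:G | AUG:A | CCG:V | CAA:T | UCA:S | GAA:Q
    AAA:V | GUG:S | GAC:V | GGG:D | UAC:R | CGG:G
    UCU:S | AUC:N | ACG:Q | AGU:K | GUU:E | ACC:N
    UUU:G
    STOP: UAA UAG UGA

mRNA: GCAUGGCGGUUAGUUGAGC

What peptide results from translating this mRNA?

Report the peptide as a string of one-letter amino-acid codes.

Answer: ATEK

Derivation:
start AUG at pos 2
pos 2: AUG -> A; peptide=A
pos 5: GCG -> T; peptide=AT
pos 8: GUU -> E; peptide=ATE
pos 11: AGU -> K; peptide=ATEK
pos 14: UGA -> STOP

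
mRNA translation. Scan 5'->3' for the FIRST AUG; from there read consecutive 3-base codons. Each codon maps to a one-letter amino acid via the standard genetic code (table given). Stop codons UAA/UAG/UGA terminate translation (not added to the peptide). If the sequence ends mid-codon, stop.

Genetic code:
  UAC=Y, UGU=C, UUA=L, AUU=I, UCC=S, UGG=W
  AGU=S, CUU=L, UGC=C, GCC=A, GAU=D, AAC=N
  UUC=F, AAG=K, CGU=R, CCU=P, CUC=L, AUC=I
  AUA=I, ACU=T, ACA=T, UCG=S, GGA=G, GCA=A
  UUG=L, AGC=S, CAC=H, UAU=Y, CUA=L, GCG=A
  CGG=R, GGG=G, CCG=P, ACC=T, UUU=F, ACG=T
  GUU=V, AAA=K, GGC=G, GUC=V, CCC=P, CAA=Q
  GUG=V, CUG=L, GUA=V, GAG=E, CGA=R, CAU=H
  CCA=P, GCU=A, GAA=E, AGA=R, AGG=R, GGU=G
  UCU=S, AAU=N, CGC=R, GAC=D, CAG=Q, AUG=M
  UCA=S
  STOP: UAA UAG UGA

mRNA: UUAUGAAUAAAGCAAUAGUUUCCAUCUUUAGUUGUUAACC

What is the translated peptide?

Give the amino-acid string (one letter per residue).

Answer: MNKAIVSIFSC

Derivation:
start AUG at pos 2
pos 2: AUG -> M; peptide=M
pos 5: AAU -> N; peptide=MN
pos 8: AAA -> K; peptide=MNK
pos 11: GCA -> A; peptide=MNKA
pos 14: AUA -> I; peptide=MNKAI
pos 17: GUU -> V; peptide=MNKAIV
pos 20: UCC -> S; peptide=MNKAIVS
pos 23: AUC -> I; peptide=MNKAIVSI
pos 26: UUU -> F; peptide=MNKAIVSIF
pos 29: AGU -> S; peptide=MNKAIVSIFS
pos 32: UGU -> C; peptide=MNKAIVSIFSC
pos 35: UAA -> STOP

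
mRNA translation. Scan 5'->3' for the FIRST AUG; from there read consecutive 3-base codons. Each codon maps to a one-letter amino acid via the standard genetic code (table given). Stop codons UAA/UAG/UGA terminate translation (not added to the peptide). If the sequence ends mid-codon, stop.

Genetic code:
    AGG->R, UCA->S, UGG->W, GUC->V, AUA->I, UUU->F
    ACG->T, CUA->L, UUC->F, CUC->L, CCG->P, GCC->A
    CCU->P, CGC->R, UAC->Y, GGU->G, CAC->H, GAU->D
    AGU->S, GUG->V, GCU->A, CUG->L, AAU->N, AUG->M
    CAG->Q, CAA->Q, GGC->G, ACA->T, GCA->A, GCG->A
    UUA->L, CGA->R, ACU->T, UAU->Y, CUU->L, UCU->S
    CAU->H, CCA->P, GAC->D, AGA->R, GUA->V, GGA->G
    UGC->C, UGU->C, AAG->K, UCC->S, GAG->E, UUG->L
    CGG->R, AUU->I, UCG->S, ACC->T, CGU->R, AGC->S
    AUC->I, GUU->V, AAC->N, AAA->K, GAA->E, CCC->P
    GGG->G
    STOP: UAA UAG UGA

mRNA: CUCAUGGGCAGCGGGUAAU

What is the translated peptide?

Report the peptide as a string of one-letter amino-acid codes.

Answer: MGSG

Derivation:
start AUG at pos 3
pos 3: AUG -> M; peptide=M
pos 6: GGC -> G; peptide=MG
pos 9: AGC -> S; peptide=MGS
pos 12: GGG -> G; peptide=MGSG
pos 15: UAA -> STOP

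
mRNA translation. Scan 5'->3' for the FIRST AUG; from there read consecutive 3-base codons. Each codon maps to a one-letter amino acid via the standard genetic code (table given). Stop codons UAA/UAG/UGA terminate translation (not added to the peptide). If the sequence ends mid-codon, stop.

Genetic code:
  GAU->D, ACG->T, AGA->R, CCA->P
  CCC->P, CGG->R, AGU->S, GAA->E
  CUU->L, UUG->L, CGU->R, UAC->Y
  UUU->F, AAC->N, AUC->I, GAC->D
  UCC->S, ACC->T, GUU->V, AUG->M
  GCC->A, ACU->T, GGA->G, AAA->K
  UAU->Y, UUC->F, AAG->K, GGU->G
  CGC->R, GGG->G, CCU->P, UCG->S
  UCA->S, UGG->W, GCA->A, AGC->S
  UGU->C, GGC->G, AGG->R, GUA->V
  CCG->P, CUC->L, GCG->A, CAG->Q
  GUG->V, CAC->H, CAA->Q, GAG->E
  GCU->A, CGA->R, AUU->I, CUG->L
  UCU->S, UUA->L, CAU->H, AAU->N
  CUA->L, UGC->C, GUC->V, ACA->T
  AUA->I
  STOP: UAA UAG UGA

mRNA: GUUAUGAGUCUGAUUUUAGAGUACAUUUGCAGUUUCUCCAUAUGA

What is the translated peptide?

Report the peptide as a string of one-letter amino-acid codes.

Answer: MSLILEYICSFSI

Derivation:
start AUG at pos 3
pos 3: AUG -> M; peptide=M
pos 6: AGU -> S; peptide=MS
pos 9: CUG -> L; peptide=MSL
pos 12: AUU -> I; peptide=MSLI
pos 15: UUA -> L; peptide=MSLIL
pos 18: GAG -> E; peptide=MSLILE
pos 21: UAC -> Y; peptide=MSLILEY
pos 24: AUU -> I; peptide=MSLILEYI
pos 27: UGC -> C; peptide=MSLILEYIC
pos 30: AGU -> S; peptide=MSLILEYICS
pos 33: UUC -> F; peptide=MSLILEYICSF
pos 36: UCC -> S; peptide=MSLILEYICSFS
pos 39: AUA -> I; peptide=MSLILEYICSFSI
pos 42: UGA -> STOP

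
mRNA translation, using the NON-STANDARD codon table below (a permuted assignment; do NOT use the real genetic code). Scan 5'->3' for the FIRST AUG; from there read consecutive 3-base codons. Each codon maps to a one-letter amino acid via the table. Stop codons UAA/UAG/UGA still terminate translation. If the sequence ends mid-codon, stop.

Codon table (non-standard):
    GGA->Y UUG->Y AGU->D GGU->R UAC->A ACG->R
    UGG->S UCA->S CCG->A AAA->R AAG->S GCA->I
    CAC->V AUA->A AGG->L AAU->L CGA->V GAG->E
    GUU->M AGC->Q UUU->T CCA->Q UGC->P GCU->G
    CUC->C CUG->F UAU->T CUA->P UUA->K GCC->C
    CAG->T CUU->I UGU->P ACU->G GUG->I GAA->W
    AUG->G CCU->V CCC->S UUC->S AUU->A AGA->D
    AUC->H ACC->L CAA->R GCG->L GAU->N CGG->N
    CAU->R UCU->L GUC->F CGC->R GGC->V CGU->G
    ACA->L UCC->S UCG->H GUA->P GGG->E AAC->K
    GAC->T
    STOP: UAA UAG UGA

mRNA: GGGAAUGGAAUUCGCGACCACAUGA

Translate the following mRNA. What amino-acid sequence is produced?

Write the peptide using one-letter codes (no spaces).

Answer: GWSLLL

Derivation:
start AUG at pos 4
pos 4: AUG -> G; peptide=G
pos 7: GAA -> W; peptide=GW
pos 10: UUC -> S; peptide=GWS
pos 13: GCG -> L; peptide=GWSL
pos 16: ACC -> L; peptide=GWSLL
pos 19: ACA -> L; peptide=GWSLLL
pos 22: UGA -> STOP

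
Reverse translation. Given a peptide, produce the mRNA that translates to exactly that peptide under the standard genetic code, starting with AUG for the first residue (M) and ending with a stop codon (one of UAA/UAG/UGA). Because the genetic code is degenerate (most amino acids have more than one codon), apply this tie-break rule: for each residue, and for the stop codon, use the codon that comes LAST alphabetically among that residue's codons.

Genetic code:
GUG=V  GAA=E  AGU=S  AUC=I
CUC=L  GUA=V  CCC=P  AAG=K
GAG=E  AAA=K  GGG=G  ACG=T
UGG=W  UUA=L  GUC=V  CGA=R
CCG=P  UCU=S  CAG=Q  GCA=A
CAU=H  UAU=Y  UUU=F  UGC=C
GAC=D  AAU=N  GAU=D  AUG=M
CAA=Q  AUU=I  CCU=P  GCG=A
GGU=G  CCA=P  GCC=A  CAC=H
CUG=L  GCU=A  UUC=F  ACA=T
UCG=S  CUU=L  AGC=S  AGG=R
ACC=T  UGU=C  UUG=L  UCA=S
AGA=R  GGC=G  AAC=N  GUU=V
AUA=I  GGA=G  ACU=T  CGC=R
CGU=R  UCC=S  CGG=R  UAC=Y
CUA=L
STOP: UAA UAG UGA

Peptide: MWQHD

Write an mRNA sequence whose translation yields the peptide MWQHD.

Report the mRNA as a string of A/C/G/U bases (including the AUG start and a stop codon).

Answer: mRNA: AUGUGGCAGCAUGAUUGA

Derivation:
residue 1: M -> AUG (start codon)
residue 2: W -> UGG (only codon)
residue 3: Q codons sorted = CAA,CAG -> pick last = CAG
residue 4: H codons sorted = CAC,CAU -> pick last = CAU
residue 5: D codons sorted = GAC,GAU -> pick last = GAU
terminator: stop codons sorted = UAA,UAG,UGA -> pick last = UGA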